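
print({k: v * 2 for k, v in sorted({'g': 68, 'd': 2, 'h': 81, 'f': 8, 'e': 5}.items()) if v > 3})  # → {'e': 10, 'f': 16, 'g': 136, 'h': 162}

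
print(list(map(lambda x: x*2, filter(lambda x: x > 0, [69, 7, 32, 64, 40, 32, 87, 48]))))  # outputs [138, 14, 64, 128, 80, 64, 174, 96]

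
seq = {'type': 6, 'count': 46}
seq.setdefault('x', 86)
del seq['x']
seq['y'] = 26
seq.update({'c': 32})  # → {'type': 6, 'count': 46, 'y': 26, 'c': 32}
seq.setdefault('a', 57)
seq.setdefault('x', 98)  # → 98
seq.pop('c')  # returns 32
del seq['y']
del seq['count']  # {'type': 6, 'a': 57, 'x': 98}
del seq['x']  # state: {'type': 6, 'a': 57}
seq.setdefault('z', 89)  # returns 89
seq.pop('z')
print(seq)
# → {'type': 6, 'a': 57}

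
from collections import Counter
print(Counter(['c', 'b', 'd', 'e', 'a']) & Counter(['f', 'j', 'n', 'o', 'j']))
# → Counter()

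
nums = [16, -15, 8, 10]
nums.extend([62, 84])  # [16, -15, 8, 10, 62, 84]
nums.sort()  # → [-15, 8, 10, 16, 62, 84]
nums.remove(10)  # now [-15, 8, 16, 62, 84]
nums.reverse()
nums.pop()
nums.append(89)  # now [84, 62, 16, 8, 89]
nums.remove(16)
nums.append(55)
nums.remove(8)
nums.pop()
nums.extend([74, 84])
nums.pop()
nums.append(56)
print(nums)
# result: [84, 62, 89, 74, 56]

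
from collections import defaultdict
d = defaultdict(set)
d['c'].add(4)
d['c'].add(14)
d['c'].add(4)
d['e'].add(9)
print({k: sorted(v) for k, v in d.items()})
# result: {'c': [4, 14], 'e': [9]}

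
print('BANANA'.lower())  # banana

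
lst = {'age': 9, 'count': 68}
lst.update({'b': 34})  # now {'age': 9, 'count': 68, 'b': 34}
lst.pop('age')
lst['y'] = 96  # {'count': 68, 'b': 34, 'y': 96}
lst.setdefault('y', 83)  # 96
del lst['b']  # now {'count': 68, 'y': 96}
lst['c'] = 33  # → {'count': 68, 'y': 96, 'c': 33}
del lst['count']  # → {'y': 96, 'c': 33}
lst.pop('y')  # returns 96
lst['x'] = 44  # {'c': 33, 'x': 44}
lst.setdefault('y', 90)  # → 90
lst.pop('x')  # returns 44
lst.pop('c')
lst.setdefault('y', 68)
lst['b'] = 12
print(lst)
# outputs {'y': 90, 'b': 12}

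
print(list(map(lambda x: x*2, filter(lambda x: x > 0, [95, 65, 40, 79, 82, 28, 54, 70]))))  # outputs [190, 130, 80, 158, 164, 56, 108, 140]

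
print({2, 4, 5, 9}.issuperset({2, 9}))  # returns True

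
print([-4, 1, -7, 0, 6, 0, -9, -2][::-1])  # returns [-2, -9, 0, 6, 0, -7, 1, -4]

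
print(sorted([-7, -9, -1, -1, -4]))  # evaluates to [-9, -7, -4, -1, -1]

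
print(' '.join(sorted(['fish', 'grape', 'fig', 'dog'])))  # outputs dog fig fish grape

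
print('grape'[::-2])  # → eag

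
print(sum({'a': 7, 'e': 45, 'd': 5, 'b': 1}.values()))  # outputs 58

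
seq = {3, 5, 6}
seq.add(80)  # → {3, 5, 6, 80}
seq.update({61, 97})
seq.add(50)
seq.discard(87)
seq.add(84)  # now {3, 5, 6, 50, 61, 80, 84, 97}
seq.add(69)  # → {3, 5, 6, 50, 61, 69, 80, 84, 97}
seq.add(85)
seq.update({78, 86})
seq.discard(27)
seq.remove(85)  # {3, 5, 6, 50, 61, 69, 78, 80, 84, 86, 97}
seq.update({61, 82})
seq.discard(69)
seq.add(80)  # {3, 5, 6, 50, 61, 78, 80, 82, 84, 86, 97}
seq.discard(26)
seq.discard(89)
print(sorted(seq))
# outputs [3, 5, 6, 50, 61, 78, 80, 82, 84, 86, 97]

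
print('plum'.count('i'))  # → 0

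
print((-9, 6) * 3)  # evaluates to (-9, 6, -9, 6, -9, 6)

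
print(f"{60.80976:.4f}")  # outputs 60.8098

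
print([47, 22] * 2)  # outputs [47, 22, 47, 22]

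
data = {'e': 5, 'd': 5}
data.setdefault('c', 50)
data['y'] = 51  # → {'e': 5, 'd': 5, 'c': 50, 'y': 51}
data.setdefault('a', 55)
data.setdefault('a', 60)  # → 55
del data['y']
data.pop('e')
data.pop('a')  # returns 55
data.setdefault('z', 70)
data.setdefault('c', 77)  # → 50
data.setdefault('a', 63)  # 63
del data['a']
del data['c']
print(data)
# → {'d': 5, 'z': 70}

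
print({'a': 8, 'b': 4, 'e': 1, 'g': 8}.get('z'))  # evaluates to None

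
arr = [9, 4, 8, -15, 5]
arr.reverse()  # [5, -15, 8, 4, 9]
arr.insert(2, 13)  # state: [5, -15, 13, 8, 4, 9]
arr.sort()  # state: [-15, 4, 5, 8, 9, 13]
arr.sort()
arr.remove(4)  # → [-15, 5, 8, 9, 13]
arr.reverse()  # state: [13, 9, 8, 5, -15]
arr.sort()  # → [-15, 5, 8, 9, 13]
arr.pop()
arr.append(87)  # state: [-15, 5, 8, 9, 87]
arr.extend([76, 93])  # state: [-15, 5, 8, 9, 87, 76, 93]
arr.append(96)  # [-15, 5, 8, 9, 87, 76, 93, 96]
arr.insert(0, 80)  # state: [80, -15, 5, 8, 9, 87, 76, 93, 96]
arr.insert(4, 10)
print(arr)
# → [80, -15, 5, 8, 10, 9, 87, 76, 93, 96]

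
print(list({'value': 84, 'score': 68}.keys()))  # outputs ['value', 'score']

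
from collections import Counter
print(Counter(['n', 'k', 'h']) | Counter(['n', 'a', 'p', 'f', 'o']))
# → Counter({'n': 1, 'k': 1, 'h': 1, 'a': 1, 'p': 1, 'f': 1, 'o': 1})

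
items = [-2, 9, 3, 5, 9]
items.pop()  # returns 9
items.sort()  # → [-2, 3, 5, 9]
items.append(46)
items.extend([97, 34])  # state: [-2, 3, 5, 9, 46, 97, 34]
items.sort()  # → [-2, 3, 5, 9, 34, 46, 97]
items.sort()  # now [-2, 3, 5, 9, 34, 46, 97]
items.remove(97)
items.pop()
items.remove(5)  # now [-2, 3, 9, 34]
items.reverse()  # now [34, 9, 3, -2]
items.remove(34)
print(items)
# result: [9, 3, -2]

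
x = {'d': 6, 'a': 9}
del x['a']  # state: {'d': 6}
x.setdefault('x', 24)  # 24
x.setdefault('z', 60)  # 60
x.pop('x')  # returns 24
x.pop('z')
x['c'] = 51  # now {'d': 6, 'c': 51}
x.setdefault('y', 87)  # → 87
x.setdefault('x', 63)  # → 63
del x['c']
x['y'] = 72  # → {'d': 6, 'y': 72, 'x': 63}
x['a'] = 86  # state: {'d': 6, 'y': 72, 'x': 63, 'a': 86}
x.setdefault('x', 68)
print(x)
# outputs {'d': 6, 'y': 72, 'x': 63, 'a': 86}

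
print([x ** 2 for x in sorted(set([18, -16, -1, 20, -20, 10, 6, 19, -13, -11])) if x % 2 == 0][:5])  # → [400, 256, 36, 100, 324]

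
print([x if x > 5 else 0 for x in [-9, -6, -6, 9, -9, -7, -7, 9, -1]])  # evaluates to [0, 0, 0, 9, 0, 0, 0, 9, 0]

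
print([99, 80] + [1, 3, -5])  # [99, 80, 1, 3, -5]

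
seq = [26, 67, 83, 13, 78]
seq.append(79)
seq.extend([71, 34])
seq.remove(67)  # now [26, 83, 13, 78, 79, 71, 34]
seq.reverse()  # [34, 71, 79, 78, 13, 83, 26]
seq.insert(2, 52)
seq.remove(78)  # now [34, 71, 52, 79, 13, 83, 26]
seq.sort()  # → [13, 26, 34, 52, 71, 79, 83]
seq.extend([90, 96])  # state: [13, 26, 34, 52, 71, 79, 83, 90, 96]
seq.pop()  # 96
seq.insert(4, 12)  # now [13, 26, 34, 52, 12, 71, 79, 83, 90]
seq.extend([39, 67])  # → [13, 26, 34, 52, 12, 71, 79, 83, 90, 39, 67]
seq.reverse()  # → [67, 39, 90, 83, 79, 71, 12, 52, 34, 26, 13]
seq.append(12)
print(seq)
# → [67, 39, 90, 83, 79, 71, 12, 52, 34, 26, 13, 12]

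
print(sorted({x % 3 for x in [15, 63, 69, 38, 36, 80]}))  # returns [0, 2]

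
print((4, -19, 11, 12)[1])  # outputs -19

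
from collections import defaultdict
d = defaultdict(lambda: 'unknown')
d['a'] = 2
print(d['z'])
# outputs unknown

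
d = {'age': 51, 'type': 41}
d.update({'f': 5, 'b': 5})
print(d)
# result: {'age': 51, 'type': 41, 'f': 5, 'b': 5}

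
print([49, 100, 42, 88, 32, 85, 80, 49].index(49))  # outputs 0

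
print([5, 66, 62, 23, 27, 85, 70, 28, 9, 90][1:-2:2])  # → [66, 23, 85, 28]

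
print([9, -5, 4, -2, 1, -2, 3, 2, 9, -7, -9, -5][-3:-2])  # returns [-7]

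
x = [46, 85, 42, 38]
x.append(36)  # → [46, 85, 42, 38, 36]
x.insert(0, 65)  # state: [65, 46, 85, 42, 38, 36]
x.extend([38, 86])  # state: [65, 46, 85, 42, 38, 36, 38, 86]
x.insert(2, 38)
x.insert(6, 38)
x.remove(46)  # [65, 38, 85, 42, 38, 38, 36, 38, 86]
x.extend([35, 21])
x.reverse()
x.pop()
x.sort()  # [21, 35, 36, 38, 38, 38, 38, 42, 85, 86]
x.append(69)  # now [21, 35, 36, 38, 38, 38, 38, 42, 85, 86, 69]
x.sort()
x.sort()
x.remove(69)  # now [21, 35, 36, 38, 38, 38, 38, 42, 85, 86]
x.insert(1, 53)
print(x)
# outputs [21, 53, 35, 36, 38, 38, 38, 38, 42, 85, 86]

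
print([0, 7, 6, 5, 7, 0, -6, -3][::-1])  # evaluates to [-3, -6, 0, 7, 5, 6, 7, 0]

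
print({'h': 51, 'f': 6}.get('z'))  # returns None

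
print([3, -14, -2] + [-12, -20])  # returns [3, -14, -2, -12, -20]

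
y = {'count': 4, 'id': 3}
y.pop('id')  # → 3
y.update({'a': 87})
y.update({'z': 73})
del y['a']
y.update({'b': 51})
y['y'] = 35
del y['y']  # {'count': 4, 'z': 73, 'b': 51}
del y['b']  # {'count': 4, 'z': 73}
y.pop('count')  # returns 4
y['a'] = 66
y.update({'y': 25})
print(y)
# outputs {'z': 73, 'a': 66, 'y': 25}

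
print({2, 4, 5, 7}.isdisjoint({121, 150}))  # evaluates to True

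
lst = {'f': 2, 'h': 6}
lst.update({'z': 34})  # {'f': 2, 'h': 6, 'z': 34}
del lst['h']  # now {'f': 2, 'z': 34}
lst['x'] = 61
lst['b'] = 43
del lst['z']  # {'f': 2, 'x': 61, 'b': 43}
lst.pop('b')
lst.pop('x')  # 61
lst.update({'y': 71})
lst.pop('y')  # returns 71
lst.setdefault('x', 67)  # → 67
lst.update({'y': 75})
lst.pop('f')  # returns 2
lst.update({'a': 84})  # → {'x': 67, 'y': 75, 'a': 84}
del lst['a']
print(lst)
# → {'x': 67, 'y': 75}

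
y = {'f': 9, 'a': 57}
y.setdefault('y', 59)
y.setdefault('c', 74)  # 74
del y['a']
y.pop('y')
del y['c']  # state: {'f': 9}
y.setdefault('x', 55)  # 55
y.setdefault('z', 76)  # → 76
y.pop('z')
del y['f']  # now {'x': 55}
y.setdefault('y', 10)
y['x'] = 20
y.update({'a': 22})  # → {'x': 20, 'y': 10, 'a': 22}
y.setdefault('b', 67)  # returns 67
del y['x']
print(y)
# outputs {'y': 10, 'a': 22, 'b': 67}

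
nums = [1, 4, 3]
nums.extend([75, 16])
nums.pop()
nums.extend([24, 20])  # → [1, 4, 3, 75, 24, 20]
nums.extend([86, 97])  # [1, 4, 3, 75, 24, 20, 86, 97]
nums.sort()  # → [1, 3, 4, 20, 24, 75, 86, 97]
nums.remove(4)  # [1, 3, 20, 24, 75, 86, 97]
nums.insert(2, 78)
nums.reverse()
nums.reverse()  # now [1, 3, 78, 20, 24, 75, 86, 97]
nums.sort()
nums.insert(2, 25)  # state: [1, 3, 25, 20, 24, 75, 78, 86, 97]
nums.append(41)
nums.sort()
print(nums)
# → [1, 3, 20, 24, 25, 41, 75, 78, 86, 97]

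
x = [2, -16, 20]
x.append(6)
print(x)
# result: [2, -16, 20, 6]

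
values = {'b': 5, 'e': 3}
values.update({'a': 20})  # {'b': 5, 'e': 3, 'a': 20}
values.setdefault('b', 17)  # 5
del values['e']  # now {'b': 5, 'a': 20}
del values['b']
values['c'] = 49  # {'a': 20, 'c': 49}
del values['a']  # {'c': 49}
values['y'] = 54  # {'c': 49, 'y': 54}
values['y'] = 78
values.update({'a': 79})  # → {'c': 49, 'y': 78, 'a': 79}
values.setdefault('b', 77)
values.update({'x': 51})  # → {'c': 49, 'y': 78, 'a': 79, 'b': 77, 'x': 51}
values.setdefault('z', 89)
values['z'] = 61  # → {'c': 49, 'y': 78, 'a': 79, 'b': 77, 'x': 51, 'z': 61}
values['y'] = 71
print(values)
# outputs {'c': 49, 'y': 71, 'a': 79, 'b': 77, 'x': 51, 'z': 61}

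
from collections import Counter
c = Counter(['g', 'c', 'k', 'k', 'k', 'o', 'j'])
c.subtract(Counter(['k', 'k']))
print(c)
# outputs Counter({'g': 1, 'c': 1, 'k': 1, 'o': 1, 'j': 1})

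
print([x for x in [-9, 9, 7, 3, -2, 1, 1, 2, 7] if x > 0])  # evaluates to [9, 7, 3, 1, 1, 2, 7]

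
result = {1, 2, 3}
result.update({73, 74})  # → {1, 2, 3, 73, 74}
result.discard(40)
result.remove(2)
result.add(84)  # {1, 3, 73, 74, 84}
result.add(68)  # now {1, 3, 68, 73, 74, 84}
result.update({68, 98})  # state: {1, 3, 68, 73, 74, 84, 98}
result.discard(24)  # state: {1, 3, 68, 73, 74, 84, 98}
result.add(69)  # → {1, 3, 68, 69, 73, 74, 84, 98}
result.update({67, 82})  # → {1, 3, 67, 68, 69, 73, 74, 82, 84, 98}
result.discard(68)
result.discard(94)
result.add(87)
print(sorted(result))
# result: [1, 3, 67, 69, 73, 74, 82, 84, 87, 98]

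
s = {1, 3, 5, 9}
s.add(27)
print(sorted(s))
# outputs [1, 3, 5, 9, 27]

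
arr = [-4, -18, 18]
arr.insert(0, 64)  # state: [64, -4, -18, 18]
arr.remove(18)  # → [64, -4, -18]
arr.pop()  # -18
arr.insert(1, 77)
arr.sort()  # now [-4, 64, 77]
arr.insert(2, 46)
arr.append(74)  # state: [-4, 64, 46, 77, 74]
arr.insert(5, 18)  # [-4, 64, 46, 77, 74, 18]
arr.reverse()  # [18, 74, 77, 46, 64, -4]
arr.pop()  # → -4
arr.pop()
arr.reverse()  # [46, 77, 74, 18]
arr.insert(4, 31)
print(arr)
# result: [46, 77, 74, 18, 31]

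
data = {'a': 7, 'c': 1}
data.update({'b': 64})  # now {'a': 7, 'c': 1, 'b': 64}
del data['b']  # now {'a': 7, 'c': 1}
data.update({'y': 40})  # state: {'a': 7, 'c': 1, 'y': 40}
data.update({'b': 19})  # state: {'a': 7, 'c': 1, 'y': 40, 'b': 19}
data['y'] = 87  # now {'a': 7, 'c': 1, 'y': 87, 'b': 19}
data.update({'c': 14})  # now {'a': 7, 'c': 14, 'y': 87, 'b': 19}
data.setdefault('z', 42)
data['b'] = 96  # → {'a': 7, 'c': 14, 'y': 87, 'b': 96, 'z': 42}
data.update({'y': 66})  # {'a': 7, 'c': 14, 'y': 66, 'b': 96, 'z': 42}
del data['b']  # {'a': 7, 'c': 14, 'y': 66, 'z': 42}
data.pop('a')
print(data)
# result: {'c': 14, 'y': 66, 'z': 42}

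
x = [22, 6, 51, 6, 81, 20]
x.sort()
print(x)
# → [6, 6, 20, 22, 51, 81]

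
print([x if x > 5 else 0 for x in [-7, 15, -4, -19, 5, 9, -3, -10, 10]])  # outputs [0, 15, 0, 0, 0, 9, 0, 0, 10]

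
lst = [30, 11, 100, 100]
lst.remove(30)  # [11, 100, 100]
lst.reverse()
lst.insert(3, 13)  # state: [100, 100, 11, 13]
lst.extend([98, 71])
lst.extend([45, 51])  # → [100, 100, 11, 13, 98, 71, 45, 51]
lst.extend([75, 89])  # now [100, 100, 11, 13, 98, 71, 45, 51, 75, 89]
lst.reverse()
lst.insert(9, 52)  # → [89, 75, 51, 45, 71, 98, 13, 11, 100, 52, 100]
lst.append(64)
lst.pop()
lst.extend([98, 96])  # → [89, 75, 51, 45, 71, 98, 13, 11, 100, 52, 100, 98, 96]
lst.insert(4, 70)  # [89, 75, 51, 45, 70, 71, 98, 13, 11, 100, 52, 100, 98, 96]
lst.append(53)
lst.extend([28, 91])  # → [89, 75, 51, 45, 70, 71, 98, 13, 11, 100, 52, 100, 98, 96, 53, 28, 91]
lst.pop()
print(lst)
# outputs [89, 75, 51, 45, 70, 71, 98, 13, 11, 100, 52, 100, 98, 96, 53, 28]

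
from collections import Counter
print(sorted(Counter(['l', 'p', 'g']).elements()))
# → ['g', 'l', 'p']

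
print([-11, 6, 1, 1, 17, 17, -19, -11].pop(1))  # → 6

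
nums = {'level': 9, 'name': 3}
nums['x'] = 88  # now {'level': 9, 'name': 3, 'x': 88}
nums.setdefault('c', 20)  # 20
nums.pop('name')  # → 3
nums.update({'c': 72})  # {'level': 9, 'x': 88, 'c': 72}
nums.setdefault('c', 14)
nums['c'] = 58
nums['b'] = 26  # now {'level': 9, 'x': 88, 'c': 58, 'b': 26}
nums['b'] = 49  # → {'level': 9, 'x': 88, 'c': 58, 'b': 49}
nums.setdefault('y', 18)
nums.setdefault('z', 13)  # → 13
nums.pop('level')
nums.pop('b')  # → 49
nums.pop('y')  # 18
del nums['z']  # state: {'x': 88, 'c': 58}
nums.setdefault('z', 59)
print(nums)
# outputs {'x': 88, 'c': 58, 'z': 59}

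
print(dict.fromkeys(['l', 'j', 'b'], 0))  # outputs {'l': 0, 'j': 0, 'b': 0}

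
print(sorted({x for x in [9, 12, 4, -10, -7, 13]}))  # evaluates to [-10, -7, 4, 9, 12, 13]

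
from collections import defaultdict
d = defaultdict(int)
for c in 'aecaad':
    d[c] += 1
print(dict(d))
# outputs {'a': 3, 'e': 1, 'c': 1, 'd': 1}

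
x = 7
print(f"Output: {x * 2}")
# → Output: 14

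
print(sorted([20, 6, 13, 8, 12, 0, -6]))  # [-6, 0, 6, 8, 12, 13, 20]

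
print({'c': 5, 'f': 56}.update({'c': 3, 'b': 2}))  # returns None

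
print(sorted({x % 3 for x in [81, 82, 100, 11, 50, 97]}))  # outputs [0, 1, 2]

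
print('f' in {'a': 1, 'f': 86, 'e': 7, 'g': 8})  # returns True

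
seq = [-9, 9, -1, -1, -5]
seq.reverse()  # [-5, -1, -1, 9, -9]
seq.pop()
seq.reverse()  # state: [9, -1, -1, -5]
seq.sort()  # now [-5, -1, -1, 9]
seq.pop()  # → 9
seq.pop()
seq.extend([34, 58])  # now [-5, -1, 34, 58]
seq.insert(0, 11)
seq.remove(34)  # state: [11, -5, -1, 58]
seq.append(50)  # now [11, -5, -1, 58, 50]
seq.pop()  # 50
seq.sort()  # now [-5, -1, 11, 58]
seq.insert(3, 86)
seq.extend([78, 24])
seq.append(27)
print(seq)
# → [-5, -1, 11, 86, 58, 78, 24, 27]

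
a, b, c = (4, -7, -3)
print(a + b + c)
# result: -6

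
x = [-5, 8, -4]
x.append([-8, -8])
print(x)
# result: [-5, 8, -4, [-8, -8]]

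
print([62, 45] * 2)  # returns [62, 45, 62, 45]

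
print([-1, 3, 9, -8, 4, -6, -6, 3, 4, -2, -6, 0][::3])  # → [-1, -8, -6, -2]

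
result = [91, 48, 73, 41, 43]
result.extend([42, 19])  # [91, 48, 73, 41, 43, 42, 19]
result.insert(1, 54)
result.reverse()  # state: [19, 42, 43, 41, 73, 48, 54, 91]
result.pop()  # 91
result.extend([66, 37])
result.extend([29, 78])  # [19, 42, 43, 41, 73, 48, 54, 66, 37, 29, 78]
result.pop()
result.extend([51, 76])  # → [19, 42, 43, 41, 73, 48, 54, 66, 37, 29, 51, 76]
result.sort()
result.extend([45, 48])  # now [19, 29, 37, 41, 42, 43, 48, 51, 54, 66, 73, 76, 45, 48]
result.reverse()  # [48, 45, 76, 73, 66, 54, 51, 48, 43, 42, 41, 37, 29, 19]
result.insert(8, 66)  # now [48, 45, 76, 73, 66, 54, 51, 48, 66, 43, 42, 41, 37, 29, 19]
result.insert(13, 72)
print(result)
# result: [48, 45, 76, 73, 66, 54, 51, 48, 66, 43, 42, 41, 37, 72, 29, 19]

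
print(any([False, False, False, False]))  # False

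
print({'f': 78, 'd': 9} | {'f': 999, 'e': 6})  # {'f': 999, 'd': 9, 'e': 6}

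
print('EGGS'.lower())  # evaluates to eggs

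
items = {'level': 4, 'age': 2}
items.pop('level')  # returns 4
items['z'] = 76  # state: {'age': 2, 'z': 76}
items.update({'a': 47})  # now {'age': 2, 'z': 76, 'a': 47}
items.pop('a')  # 47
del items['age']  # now {'z': 76}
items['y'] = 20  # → {'z': 76, 'y': 20}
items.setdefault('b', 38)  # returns 38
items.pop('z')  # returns 76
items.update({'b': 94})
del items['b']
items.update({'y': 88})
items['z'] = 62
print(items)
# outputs {'y': 88, 'z': 62}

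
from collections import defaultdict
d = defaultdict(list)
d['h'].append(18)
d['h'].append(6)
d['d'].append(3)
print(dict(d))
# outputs {'h': [18, 6], 'd': [3]}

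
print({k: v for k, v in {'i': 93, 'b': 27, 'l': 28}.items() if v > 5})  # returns {'i': 93, 'b': 27, 'l': 28}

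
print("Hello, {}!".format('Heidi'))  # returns Hello, Heidi!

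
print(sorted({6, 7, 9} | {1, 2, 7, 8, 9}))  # [1, 2, 6, 7, 8, 9]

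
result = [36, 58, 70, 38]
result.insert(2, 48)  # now [36, 58, 48, 70, 38]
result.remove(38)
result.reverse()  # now [70, 48, 58, 36]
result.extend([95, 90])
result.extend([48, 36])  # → [70, 48, 58, 36, 95, 90, 48, 36]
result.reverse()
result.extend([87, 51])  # [36, 48, 90, 95, 36, 58, 48, 70, 87, 51]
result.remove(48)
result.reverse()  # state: [51, 87, 70, 48, 58, 36, 95, 90, 36]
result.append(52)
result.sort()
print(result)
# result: [36, 36, 48, 51, 52, 58, 70, 87, 90, 95]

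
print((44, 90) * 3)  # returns (44, 90, 44, 90, 44, 90)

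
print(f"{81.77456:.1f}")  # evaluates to 81.8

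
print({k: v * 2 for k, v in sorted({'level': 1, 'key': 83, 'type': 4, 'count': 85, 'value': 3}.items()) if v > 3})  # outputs {'count': 170, 'key': 166, 'type': 8}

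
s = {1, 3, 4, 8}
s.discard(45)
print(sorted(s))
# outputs [1, 3, 4, 8]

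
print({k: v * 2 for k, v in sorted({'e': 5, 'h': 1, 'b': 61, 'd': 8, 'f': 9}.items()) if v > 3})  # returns {'b': 122, 'd': 16, 'e': 10, 'f': 18}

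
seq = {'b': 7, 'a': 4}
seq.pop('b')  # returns 7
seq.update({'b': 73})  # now {'a': 4, 'b': 73}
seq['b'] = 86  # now {'a': 4, 'b': 86}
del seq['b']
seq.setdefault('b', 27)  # 27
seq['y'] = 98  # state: {'a': 4, 'b': 27, 'y': 98}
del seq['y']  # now {'a': 4, 'b': 27}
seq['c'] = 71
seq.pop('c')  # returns 71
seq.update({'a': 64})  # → {'a': 64, 'b': 27}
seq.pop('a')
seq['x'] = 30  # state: {'b': 27, 'x': 30}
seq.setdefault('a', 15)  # 15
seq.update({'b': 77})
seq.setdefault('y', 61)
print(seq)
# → {'b': 77, 'x': 30, 'a': 15, 'y': 61}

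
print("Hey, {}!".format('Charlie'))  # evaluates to Hey, Charlie!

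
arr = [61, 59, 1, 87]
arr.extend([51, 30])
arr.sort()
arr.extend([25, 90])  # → [1, 30, 51, 59, 61, 87, 25, 90]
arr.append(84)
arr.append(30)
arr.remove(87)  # [1, 30, 51, 59, 61, 25, 90, 84, 30]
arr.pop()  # 30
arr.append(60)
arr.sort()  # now [1, 25, 30, 51, 59, 60, 61, 84, 90]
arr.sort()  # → [1, 25, 30, 51, 59, 60, 61, 84, 90]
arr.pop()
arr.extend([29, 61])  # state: [1, 25, 30, 51, 59, 60, 61, 84, 29, 61]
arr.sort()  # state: [1, 25, 29, 30, 51, 59, 60, 61, 61, 84]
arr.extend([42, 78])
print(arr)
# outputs [1, 25, 29, 30, 51, 59, 60, 61, 61, 84, 42, 78]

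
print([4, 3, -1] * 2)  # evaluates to [4, 3, -1, 4, 3, -1]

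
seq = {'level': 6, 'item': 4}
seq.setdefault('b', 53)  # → 53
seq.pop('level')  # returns 6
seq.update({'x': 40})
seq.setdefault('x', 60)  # 40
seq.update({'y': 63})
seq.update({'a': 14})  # {'item': 4, 'b': 53, 'x': 40, 'y': 63, 'a': 14}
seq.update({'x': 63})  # {'item': 4, 'b': 53, 'x': 63, 'y': 63, 'a': 14}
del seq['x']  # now {'item': 4, 'b': 53, 'y': 63, 'a': 14}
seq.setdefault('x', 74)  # 74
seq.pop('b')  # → 53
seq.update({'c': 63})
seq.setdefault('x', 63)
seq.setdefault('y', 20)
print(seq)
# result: {'item': 4, 'y': 63, 'a': 14, 'x': 74, 'c': 63}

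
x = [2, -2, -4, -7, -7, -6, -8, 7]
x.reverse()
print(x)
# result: [7, -8, -6, -7, -7, -4, -2, 2]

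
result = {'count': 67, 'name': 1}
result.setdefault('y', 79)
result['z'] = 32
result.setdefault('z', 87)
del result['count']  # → {'name': 1, 'y': 79, 'z': 32}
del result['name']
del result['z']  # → {'y': 79}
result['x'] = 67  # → {'y': 79, 'x': 67}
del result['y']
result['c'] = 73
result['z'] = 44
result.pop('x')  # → 67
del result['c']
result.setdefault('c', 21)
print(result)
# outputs {'z': 44, 'c': 21}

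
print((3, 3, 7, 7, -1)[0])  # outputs 3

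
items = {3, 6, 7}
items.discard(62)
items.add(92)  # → {3, 6, 7, 92}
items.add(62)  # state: {3, 6, 7, 62, 92}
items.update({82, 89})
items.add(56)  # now {3, 6, 7, 56, 62, 82, 89, 92}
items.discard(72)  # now {3, 6, 7, 56, 62, 82, 89, 92}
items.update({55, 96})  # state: {3, 6, 7, 55, 56, 62, 82, 89, 92, 96}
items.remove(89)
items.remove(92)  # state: {3, 6, 7, 55, 56, 62, 82, 96}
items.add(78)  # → {3, 6, 7, 55, 56, 62, 78, 82, 96}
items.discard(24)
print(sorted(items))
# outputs [3, 6, 7, 55, 56, 62, 78, 82, 96]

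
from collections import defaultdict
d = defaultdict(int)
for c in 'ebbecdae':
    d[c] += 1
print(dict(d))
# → {'e': 3, 'b': 2, 'c': 1, 'd': 1, 'a': 1}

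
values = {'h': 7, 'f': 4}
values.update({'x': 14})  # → {'h': 7, 'f': 4, 'x': 14}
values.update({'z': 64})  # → {'h': 7, 'f': 4, 'x': 14, 'z': 64}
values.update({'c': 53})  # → {'h': 7, 'f': 4, 'x': 14, 'z': 64, 'c': 53}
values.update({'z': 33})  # {'h': 7, 'f': 4, 'x': 14, 'z': 33, 'c': 53}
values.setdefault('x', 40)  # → 14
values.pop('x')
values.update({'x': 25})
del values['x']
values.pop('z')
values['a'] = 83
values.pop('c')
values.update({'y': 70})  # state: {'h': 7, 'f': 4, 'a': 83, 'y': 70}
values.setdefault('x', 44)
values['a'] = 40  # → {'h': 7, 'f': 4, 'a': 40, 'y': 70, 'x': 44}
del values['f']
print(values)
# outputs {'h': 7, 'a': 40, 'y': 70, 'x': 44}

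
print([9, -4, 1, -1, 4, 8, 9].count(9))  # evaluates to 2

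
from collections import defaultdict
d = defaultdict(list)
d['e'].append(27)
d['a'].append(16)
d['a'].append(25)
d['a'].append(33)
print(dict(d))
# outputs {'e': [27], 'a': [16, 25, 33]}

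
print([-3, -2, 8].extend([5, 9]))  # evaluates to None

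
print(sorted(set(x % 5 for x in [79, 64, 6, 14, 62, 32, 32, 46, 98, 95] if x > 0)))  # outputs [0, 1, 2, 3, 4]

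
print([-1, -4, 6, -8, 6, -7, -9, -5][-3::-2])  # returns [-7, -8, -4]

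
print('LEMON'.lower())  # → lemon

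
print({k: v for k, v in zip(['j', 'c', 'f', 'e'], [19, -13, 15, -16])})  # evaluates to {'j': 19, 'c': -13, 'f': 15, 'e': -16}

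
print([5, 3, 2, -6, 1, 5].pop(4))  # 1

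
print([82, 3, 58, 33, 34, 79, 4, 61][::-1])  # [61, 4, 79, 34, 33, 58, 3, 82]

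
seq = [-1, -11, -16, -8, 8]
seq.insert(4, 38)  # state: [-1, -11, -16, -8, 38, 8]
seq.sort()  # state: [-16, -11, -8, -1, 8, 38]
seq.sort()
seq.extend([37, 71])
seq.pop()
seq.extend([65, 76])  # [-16, -11, -8, -1, 8, 38, 37, 65, 76]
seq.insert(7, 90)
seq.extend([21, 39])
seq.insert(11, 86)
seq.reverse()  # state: [39, 86, 21, 76, 65, 90, 37, 38, 8, -1, -8, -11, -16]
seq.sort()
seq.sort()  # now [-16, -11, -8, -1, 8, 21, 37, 38, 39, 65, 76, 86, 90]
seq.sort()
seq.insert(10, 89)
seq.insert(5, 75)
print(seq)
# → [-16, -11, -8, -1, 8, 75, 21, 37, 38, 39, 65, 89, 76, 86, 90]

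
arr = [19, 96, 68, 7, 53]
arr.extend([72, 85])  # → [19, 96, 68, 7, 53, 72, 85]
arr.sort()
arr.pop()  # 96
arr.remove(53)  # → [7, 19, 68, 72, 85]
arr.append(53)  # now [7, 19, 68, 72, 85, 53]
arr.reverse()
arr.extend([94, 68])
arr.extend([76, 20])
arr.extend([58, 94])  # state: [53, 85, 72, 68, 19, 7, 94, 68, 76, 20, 58, 94]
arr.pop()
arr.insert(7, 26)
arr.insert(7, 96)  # [53, 85, 72, 68, 19, 7, 94, 96, 26, 68, 76, 20, 58]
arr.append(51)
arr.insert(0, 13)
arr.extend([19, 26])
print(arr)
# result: [13, 53, 85, 72, 68, 19, 7, 94, 96, 26, 68, 76, 20, 58, 51, 19, 26]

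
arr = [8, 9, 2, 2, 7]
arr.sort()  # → [2, 2, 7, 8, 9]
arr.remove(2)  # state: [2, 7, 8, 9]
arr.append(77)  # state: [2, 7, 8, 9, 77]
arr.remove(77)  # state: [2, 7, 8, 9]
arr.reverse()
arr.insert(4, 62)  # [9, 8, 7, 2, 62]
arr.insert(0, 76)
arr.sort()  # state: [2, 7, 8, 9, 62, 76]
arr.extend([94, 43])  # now [2, 7, 8, 9, 62, 76, 94, 43]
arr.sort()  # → [2, 7, 8, 9, 43, 62, 76, 94]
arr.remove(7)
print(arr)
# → [2, 8, 9, 43, 62, 76, 94]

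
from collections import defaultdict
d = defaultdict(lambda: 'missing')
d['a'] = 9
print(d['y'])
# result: missing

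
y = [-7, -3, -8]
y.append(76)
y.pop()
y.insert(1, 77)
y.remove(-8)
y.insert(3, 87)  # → [-7, 77, -3, 87]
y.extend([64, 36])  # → [-7, 77, -3, 87, 64, 36]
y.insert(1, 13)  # [-7, 13, 77, -3, 87, 64, 36]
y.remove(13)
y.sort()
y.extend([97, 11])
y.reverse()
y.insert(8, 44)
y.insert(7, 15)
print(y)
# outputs [11, 97, 87, 77, 64, 36, -3, 15, -7, 44]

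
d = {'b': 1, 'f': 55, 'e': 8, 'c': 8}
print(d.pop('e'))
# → 8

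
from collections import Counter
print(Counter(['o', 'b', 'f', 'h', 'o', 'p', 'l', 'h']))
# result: Counter({'o': 2, 'h': 2, 'b': 1, 'f': 1, 'p': 1, 'l': 1})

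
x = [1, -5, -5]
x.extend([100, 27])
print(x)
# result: [1, -5, -5, 100, 27]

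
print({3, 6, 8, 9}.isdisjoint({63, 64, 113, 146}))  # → True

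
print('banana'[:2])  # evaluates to ba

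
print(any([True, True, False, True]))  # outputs True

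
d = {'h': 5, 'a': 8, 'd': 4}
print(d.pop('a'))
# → 8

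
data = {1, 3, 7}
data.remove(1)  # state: {3, 7}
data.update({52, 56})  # {3, 7, 52, 56}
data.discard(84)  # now {3, 7, 52, 56}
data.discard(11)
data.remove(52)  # {3, 7, 56}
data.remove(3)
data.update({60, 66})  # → {7, 56, 60, 66}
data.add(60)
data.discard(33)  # {7, 56, 60, 66}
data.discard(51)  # {7, 56, 60, 66}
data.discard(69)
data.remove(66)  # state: {7, 56, 60}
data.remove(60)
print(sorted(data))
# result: [7, 56]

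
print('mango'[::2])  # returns mno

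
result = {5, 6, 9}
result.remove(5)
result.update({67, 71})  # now {6, 9, 67, 71}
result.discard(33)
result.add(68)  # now {6, 9, 67, 68, 71}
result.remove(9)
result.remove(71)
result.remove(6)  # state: {67, 68}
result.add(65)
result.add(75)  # {65, 67, 68, 75}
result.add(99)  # {65, 67, 68, 75, 99}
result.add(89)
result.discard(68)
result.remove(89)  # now {65, 67, 75, 99}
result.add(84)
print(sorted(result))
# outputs [65, 67, 75, 84, 99]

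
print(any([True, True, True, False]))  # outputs True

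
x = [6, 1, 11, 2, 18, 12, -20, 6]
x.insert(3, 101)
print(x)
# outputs [6, 1, 11, 101, 2, 18, 12, -20, 6]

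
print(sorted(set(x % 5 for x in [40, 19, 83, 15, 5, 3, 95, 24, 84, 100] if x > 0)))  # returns [0, 3, 4]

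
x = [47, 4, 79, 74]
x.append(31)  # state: [47, 4, 79, 74, 31]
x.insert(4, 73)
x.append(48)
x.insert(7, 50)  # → [47, 4, 79, 74, 73, 31, 48, 50]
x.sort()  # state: [4, 31, 47, 48, 50, 73, 74, 79]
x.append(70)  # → [4, 31, 47, 48, 50, 73, 74, 79, 70]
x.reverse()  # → [70, 79, 74, 73, 50, 48, 47, 31, 4]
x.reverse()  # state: [4, 31, 47, 48, 50, 73, 74, 79, 70]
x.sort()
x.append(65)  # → [4, 31, 47, 48, 50, 70, 73, 74, 79, 65]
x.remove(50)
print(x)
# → [4, 31, 47, 48, 70, 73, 74, 79, 65]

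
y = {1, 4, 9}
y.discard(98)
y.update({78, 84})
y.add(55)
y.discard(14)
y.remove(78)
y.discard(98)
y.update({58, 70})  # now {1, 4, 9, 55, 58, 70, 84}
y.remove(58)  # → {1, 4, 9, 55, 70, 84}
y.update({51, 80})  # {1, 4, 9, 51, 55, 70, 80, 84}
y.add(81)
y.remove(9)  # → {1, 4, 51, 55, 70, 80, 81, 84}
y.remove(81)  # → {1, 4, 51, 55, 70, 80, 84}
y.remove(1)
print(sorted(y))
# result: [4, 51, 55, 70, 80, 84]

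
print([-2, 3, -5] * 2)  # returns [-2, 3, -5, -2, 3, -5]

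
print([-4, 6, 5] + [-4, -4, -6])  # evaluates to [-4, 6, 5, -4, -4, -6]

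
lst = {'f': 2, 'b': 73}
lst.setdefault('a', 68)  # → 68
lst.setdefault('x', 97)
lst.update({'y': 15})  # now {'f': 2, 'b': 73, 'a': 68, 'x': 97, 'y': 15}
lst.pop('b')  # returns 73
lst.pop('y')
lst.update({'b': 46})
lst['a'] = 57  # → {'f': 2, 'a': 57, 'x': 97, 'b': 46}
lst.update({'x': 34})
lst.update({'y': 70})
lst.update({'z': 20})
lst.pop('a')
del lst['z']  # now {'f': 2, 'x': 34, 'b': 46, 'y': 70}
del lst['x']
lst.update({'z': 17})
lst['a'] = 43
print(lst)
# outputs {'f': 2, 'b': 46, 'y': 70, 'z': 17, 'a': 43}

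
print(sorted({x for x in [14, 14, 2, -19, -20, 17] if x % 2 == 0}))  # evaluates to [-20, 2, 14]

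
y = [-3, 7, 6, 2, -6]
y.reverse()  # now [-6, 2, 6, 7, -3]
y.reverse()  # [-3, 7, 6, 2, -6]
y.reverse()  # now [-6, 2, 6, 7, -3]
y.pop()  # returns -3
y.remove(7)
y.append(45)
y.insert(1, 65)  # [-6, 65, 2, 6, 45]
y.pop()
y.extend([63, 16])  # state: [-6, 65, 2, 6, 63, 16]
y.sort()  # [-6, 2, 6, 16, 63, 65]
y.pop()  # 65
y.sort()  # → [-6, 2, 6, 16, 63]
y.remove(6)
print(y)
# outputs [-6, 2, 16, 63]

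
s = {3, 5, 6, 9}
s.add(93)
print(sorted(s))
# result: [3, 5, 6, 9, 93]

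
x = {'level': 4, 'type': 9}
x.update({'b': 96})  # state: {'level': 4, 'type': 9, 'b': 96}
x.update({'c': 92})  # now {'level': 4, 'type': 9, 'b': 96, 'c': 92}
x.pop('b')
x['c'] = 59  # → {'level': 4, 'type': 9, 'c': 59}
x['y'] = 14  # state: {'level': 4, 'type': 9, 'c': 59, 'y': 14}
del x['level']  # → {'type': 9, 'c': 59, 'y': 14}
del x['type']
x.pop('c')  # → 59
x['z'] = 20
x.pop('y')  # 14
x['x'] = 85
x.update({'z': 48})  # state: {'z': 48, 'x': 85}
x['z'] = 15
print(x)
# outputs {'z': 15, 'x': 85}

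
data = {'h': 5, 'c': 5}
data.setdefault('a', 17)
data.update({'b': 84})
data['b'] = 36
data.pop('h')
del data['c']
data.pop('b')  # 36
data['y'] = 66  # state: {'a': 17, 'y': 66}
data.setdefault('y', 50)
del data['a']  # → {'y': 66}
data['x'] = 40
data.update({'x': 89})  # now {'y': 66, 'x': 89}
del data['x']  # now {'y': 66}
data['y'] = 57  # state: {'y': 57}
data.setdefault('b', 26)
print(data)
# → {'y': 57, 'b': 26}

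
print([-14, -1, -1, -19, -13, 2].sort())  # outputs None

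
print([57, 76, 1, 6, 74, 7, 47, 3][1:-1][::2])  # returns [76, 6, 7]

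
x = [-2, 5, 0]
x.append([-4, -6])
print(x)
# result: [-2, 5, 0, [-4, -6]]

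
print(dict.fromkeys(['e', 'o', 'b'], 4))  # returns {'e': 4, 'o': 4, 'b': 4}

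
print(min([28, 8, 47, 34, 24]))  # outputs 8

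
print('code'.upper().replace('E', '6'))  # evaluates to COD6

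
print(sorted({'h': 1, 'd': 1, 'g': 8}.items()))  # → [('d', 1), ('g', 8), ('h', 1)]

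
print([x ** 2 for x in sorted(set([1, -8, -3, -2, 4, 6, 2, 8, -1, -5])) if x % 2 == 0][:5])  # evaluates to [64, 4, 4, 16, 36]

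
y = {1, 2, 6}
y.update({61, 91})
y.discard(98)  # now {1, 2, 6, 61, 91}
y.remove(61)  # {1, 2, 6, 91}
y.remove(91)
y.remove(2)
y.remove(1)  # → {6}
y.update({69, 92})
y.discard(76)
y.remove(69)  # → {6, 92}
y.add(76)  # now {6, 76, 92}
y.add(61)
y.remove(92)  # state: {6, 61, 76}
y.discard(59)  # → {6, 61, 76}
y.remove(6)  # {61, 76}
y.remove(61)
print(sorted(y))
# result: [76]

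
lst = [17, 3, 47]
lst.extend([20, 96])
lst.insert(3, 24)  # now [17, 3, 47, 24, 20, 96]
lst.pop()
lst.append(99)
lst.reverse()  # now [99, 20, 24, 47, 3, 17]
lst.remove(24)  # [99, 20, 47, 3, 17]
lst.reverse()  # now [17, 3, 47, 20, 99]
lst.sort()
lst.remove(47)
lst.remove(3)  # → [17, 20, 99]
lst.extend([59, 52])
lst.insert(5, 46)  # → [17, 20, 99, 59, 52, 46]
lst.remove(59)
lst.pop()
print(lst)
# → [17, 20, 99, 52]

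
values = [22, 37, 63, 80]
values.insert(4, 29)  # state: [22, 37, 63, 80, 29]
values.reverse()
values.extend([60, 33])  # [29, 80, 63, 37, 22, 60, 33]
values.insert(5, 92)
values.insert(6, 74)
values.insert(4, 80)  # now [29, 80, 63, 37, 80, 22, 92, 74, 60, 33]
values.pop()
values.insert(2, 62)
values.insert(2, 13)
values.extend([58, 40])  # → [29, 80, 13, 62, 63, 37, 80, 22, 92, 74, 60, 58, 40]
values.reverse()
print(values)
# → [40, 58, 60, 74, 92, 22, 80, 37, 63, 62, 13, 80, 29]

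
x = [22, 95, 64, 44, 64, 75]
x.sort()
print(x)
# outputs [22, 44, 64, 64, 75, 95]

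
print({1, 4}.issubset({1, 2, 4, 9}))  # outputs True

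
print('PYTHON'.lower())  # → python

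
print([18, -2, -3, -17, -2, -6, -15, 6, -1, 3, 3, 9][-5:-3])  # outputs [6, -1]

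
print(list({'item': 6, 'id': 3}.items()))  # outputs [('item', 6), ('id', 3)]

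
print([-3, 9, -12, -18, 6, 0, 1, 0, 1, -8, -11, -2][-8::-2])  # [6, -12, -3]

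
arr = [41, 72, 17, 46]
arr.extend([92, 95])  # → [41, 72, 17, 46, 92, 95]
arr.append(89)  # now [41, 72, 17, 46, 92, 95, 89]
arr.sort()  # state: [17, 41, 46, 72, 89, 92, 95]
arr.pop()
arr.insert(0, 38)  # [38, 17, 41, 46, 72, 89, 92]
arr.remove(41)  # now [38, 17, 46, 72, 89, 92]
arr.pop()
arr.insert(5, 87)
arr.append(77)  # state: [38, 17, 46, 72, 89, 87, 77]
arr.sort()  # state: [17, 38, 46, 72, 77, 87, 89]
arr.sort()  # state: [17, 38, 46, 72, 77, 87, 89]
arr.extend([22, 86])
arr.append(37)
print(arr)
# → [17, 38, 46, 72, 77, 87, 89, 22, 86, 37]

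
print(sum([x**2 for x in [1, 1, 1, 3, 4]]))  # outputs 28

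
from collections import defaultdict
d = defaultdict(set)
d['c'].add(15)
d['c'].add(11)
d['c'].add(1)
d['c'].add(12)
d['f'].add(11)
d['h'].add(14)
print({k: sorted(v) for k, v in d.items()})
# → {'c': [1, 11, 12, 15], 'f': [11], 'h': [14]}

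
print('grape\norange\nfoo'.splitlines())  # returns ['grape', 'orange', 'foo']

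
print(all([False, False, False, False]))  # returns False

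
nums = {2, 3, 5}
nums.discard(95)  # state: {2, 3, 5}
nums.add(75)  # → {2, 3, 5, 75}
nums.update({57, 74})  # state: {2, 3, 5, 57, 74, 75}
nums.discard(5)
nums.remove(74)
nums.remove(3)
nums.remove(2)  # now {57, 75}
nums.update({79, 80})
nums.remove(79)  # {57, 75, 80}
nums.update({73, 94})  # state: {57, 73, 75, 80, 94}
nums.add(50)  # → {50, 57, 73, 75, 80, 94}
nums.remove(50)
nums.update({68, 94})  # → {57, 68, 73, 75, 80, 94}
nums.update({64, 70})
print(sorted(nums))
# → [57, 64, 68, 70, 73, 75, 80, 94]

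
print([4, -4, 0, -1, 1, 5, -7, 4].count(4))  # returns 2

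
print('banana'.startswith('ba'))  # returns True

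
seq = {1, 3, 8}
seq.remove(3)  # {1, 8}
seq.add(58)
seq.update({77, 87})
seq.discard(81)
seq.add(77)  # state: {1, 8, 58, 77, 87}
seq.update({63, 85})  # {1, 8, 58, 63, 77, 85, 87}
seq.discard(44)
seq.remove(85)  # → {1, 8, 58, 63, 77, 87}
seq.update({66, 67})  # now {1, 8, 58, 63, 66, 67, 77, 87}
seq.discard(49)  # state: {1, 8, 58, 63, 66, 67, 77, 87}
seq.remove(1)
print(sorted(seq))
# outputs [8, 58, 63, 66, 67, 77, 87]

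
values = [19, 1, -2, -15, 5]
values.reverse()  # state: [5, -15, -2, 1, 19]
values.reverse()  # [19, 1, -2, -15, 5]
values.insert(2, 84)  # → [19, 1, 84, -2, -15, 5]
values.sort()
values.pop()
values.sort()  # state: [-15, -2, 1, 5, 19]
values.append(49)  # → [-15, -2, 1, 5, 19, 49]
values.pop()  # 49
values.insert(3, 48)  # [-15, -2, 1, 48, 5, 19]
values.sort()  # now [-15, -2, 1, 5, 19, 48]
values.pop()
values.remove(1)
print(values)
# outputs [-15, -2, 5, 19]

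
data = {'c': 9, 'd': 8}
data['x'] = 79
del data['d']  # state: {'c': 9, 'x': 79}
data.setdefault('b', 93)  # 93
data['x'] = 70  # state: {'c': 9, 'x': 70, 'b': 93}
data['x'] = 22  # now {'c': 9, 'x': 22, 'b': 93}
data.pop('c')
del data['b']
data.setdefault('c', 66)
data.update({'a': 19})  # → {'x': 22, 'c': 66, 'a': 19}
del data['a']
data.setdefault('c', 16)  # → 66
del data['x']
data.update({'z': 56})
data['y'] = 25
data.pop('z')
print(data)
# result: {'c': 66, 'y': 25}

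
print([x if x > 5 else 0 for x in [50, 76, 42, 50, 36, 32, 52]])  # [50, 76, 42, 50, 36, 32, 52]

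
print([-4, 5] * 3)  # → [-4, 5, -4, 5, -4, 5]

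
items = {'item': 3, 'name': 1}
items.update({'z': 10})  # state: {'item': 3, 'name': 1, 'z': 10}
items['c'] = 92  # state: {'item': 3, 'name': 1, 'z': 10, 'c': 92}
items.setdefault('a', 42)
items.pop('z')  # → 10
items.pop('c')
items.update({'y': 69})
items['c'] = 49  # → {'item': 3, 'name': 1, 'a': 42, 'y': 69, 'c': 49}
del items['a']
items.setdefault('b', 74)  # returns 74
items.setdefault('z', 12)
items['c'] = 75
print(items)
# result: {'item': 3, 'name': 1, 'y': 69, 'c': 75, 'b': 74, 'z': 12}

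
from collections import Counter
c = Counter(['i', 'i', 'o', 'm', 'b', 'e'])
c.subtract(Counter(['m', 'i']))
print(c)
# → Counter({'i': 1, 'o': 1, 'b': 1, 'e': 1, 'm': 0})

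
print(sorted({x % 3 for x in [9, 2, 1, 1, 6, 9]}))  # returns [0, 1, 2]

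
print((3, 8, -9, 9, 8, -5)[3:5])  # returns (9, 8)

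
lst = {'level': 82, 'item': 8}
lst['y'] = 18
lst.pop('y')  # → 18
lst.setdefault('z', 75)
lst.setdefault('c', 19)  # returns 19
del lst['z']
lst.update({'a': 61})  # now {'level': 82, 'item': 8, 'c': 19, 'a': 61}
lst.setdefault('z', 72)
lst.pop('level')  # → 82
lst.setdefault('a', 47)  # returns 61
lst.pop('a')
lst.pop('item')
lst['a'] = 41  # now {'c': 19, 'z': 72, 'a': 41}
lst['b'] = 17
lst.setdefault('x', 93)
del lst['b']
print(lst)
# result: {'c': 19, 'z': 72, 'a': 41, 'x': 93}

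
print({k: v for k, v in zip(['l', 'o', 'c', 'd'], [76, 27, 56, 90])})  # {'l': 76, 'o': 27, 'c': 56, 'd': 90}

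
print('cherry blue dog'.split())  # ['cherry', 'blue', 'dog']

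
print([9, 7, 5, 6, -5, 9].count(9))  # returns 2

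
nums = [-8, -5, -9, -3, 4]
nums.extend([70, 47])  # [-8, -5, -9, -3, 4, 70, 47]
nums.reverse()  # [47, 70, 4, -3, -9, -5, -8]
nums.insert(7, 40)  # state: [47, 70, 4, -3, -9, -5, -8, 40]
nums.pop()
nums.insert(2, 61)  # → [47, 70, 61, 4, -3, -9, -5, -8]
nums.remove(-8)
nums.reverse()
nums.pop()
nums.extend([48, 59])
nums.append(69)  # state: [-5, -9, -3, 4, 61, 70, 48, 59, 69]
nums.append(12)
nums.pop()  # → 12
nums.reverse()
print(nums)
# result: [69, 59, 48, 70, 61, 4, -3, -9, -5]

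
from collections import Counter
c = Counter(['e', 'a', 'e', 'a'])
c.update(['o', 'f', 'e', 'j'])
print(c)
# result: Counter({'e': 3, 'a': 2, 'o': 1, 'f': 1, 'j': 1})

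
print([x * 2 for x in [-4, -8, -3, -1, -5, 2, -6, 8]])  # [-8, -16, -6, -2, -10, 4, -12, 16]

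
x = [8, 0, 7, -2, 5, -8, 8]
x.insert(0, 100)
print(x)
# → [100, 8, 0, 7, -2, 5, -8, 8]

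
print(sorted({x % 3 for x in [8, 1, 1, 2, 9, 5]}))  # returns [0, 1, 2]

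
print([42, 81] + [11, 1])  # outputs [42, 81, 11, 1]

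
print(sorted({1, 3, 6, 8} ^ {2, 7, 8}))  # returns [1, 2, 3, 6, 7]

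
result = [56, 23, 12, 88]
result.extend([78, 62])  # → [56, 23, 12, 88, 78, 62]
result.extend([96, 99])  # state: [56, 23, 12, 88, 78, 62, 96, 99]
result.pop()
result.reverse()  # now [96, 62, 78, 88, 12, 23, 56]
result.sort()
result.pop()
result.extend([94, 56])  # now [12, 23, 56, 62, 78, 88, 94, 56]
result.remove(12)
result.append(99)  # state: [23, 56, 62, 78, 88, 94, 56, 99]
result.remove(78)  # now [23, 56, 62, 88, 94, 56, 99]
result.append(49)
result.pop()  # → 49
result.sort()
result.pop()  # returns 99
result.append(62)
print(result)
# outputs [23, 56, 56, 62, 88, 94, 62]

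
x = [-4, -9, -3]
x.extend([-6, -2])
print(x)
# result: [-4, -9, -3, -6, -2]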